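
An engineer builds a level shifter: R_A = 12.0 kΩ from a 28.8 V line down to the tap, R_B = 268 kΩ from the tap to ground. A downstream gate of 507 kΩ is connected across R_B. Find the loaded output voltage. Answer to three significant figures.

The load sits in parallel with R_B: R_B‖R_L = (268 × 507) / (268 + 507) = 175.3 kΩ.
V_out = 28.8 × 175.3 / (12.0 + 175.3) = 28.8 × 175.3/187.3 = 27.0 V.

V_out ≈ 27.0 V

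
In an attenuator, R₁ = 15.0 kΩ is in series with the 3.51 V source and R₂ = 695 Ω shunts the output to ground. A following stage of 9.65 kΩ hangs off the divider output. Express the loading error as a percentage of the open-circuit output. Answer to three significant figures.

6.44 %

The divider's output (Thévenin) resistance is R₁‖R₂ = 664.2 Ω.
Fractional drop under load = R_th/(R_th + R_L) = 664.2 / (664.2 + 9650) = 0.06440.
So the output falls by 6.44 %.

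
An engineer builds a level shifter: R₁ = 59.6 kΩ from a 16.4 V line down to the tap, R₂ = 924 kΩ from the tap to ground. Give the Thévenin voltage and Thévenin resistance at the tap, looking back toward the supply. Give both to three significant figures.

V_th is the open-circuit tap voltage: 16.4 × 924/(59.6 + 924) = 15.4 V.
With the supply zeroed, R₁ and R₂ appear in parallel from the tap: R_th = R₁‖R₂ = (59.6 × 924)/983.6 = 56.0 kΩ.

V_th = 15.4 V, R_th = 56.0 kΩ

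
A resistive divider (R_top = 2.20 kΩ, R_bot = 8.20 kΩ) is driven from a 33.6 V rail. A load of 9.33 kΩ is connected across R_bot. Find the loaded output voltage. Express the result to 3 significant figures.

The load sits in parallel with R_bot: R_bot‖R_L = (8.20 × 9.33) / (8.20 + 9.33) = 4.364 kΩ.
V_out = 33.6 × 4.364 / (2.20 + 4.364) = 33.6 × 4.364/6.564 = 22.3 V.

V_out ≈ 22.3 V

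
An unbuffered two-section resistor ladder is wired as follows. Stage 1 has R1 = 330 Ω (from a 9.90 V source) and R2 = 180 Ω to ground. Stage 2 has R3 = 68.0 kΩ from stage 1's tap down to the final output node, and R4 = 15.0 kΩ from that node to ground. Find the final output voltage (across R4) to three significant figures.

V_out ≈ 0.631 V

Stage 2 presents R3+R4 = 83000 Ω as a load on stage 1's tap.
Stage 1's lower leg becomes R2‖(R3+R4) = 179.6 Ω, so V_mid = 9.90 × 179.6/509.6 = 3.489 V.
Stage 2 is itself unloaded: V_out = V_mid × R4/(R3+R4) = 3.489 × 15000/83000 = 0.631 V.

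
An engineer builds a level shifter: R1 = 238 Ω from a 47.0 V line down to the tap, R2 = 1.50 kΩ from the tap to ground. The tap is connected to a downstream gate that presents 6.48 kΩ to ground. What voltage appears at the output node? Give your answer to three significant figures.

V_out ≈ 39.3 V

The load sits in parallel with R2: R2‖R_L = (1500 × 6480) / (1500 + 6480) = 1218 Ω.
V_out = 47.0 × 1218 / (238 + 1218) = 47.0 × 1218/1456 = 39.3 V.
(Unloaded it would have been 40.6 V.)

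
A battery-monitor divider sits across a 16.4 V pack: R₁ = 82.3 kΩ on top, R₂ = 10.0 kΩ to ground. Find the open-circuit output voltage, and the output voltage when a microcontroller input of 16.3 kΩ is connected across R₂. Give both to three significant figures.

Open-circuit: V = 16.4 × 10.0/(82.3 + 10.0) = 1.78 V.
With the load, R₂ becomes R₂‖R_L = 6.198 kΩ, so V = 16.4 × 6.198/88.50 = 1.15 V.

Unloaded: 1.78 V; loaded: 1.15 V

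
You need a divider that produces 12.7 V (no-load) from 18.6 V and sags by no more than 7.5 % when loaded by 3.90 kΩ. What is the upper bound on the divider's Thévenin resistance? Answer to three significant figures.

Loading drop = R_th/(R_th + R_L) ≤ 0.0750, so R_th ≤ R_L · ε/(1−ε) = 3.90 kΩ × 0.0750/0.9250 = 316 Ω.
(Any R1, R2 with R2/(R1+R2) = 0.683 and R1‖R2 ≤ 316 Ω will meet the spec.)

R_th ≤ 316 Ω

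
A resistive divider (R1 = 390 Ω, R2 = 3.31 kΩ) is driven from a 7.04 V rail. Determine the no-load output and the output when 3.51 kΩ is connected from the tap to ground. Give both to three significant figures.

Open-circuit: V = 7.04 × 3310/(390 + 3310) = 6.30 V.
With the load, R2 becomes R2‖R_L = 1704 Ω, so V = 7.04 × 1704/2094 = 5.73 V.

Unloaded: 6.30 V; loaded: 5.73 V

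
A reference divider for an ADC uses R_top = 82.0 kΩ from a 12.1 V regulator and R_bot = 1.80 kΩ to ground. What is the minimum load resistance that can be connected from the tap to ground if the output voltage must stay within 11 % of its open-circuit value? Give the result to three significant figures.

R_L(min) ≈ 14.3 kΩ

Output resistance R_th = R_top‖R_bot = (82.0 × 1.80)/83.80 = 1.761 kΩ.
The fractional drop is R_th/(R_th + R_L); requiring this ≤ 0.110 gives R_L ≥ R_th(1/0.110 − 1) = 1.761 × 8.091 = 14.3 kΩ.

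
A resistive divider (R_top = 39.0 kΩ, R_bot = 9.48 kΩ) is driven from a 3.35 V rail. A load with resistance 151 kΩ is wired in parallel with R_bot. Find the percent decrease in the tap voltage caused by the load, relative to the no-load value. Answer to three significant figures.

The divider's output (Thévenin) resistance is R_top‖R_bot = 7.626 kΩ.
Fractional drop under load = R_th/(R_th + R_L) = 7.626 / (7.626 + 151) = 0.04808.
So the output falls by 4.81 %.

4.81 %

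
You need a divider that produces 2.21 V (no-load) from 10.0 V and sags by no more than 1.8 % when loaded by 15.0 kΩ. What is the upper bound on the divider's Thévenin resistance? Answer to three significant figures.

R_th ≤ 275 Ω

Loading drop = R_th/(R_th + R_L) ≤ 0.0180, so R_th ≤ R_L · ε/(1−ε) = 15.0 kΩ × 0.0180/0.9820 = 275 Ω.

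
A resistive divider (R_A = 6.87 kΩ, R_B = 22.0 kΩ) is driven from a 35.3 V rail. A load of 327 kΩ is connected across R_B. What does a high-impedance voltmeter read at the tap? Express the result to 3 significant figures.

V_out ≈ 26.5 V

The load sits in parallel with R_B: R_B‖R_L = (22.0 × 327) / (22.0 + 327) = 20.61 kΩ.
V_out = 35.3 × 20.61 / (6.87 + 20.61) = 35.3 × 20.61/27.48 = 26.5 V.
(Unloaded it would have been 26.9 V.)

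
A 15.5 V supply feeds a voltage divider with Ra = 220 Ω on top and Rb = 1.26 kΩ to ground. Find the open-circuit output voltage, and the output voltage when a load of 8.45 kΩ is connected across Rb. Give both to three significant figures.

Open-circuit: V = 15.5 × 1260/(220 + 1260) = 13.2 V.
With the load, Rb becomes Rb‖R_L = 1096 Ω, so V = 15.5 × 1096/1316 = 12.9 V.

Unloaded: 13.2 V; loaded: 12.9 V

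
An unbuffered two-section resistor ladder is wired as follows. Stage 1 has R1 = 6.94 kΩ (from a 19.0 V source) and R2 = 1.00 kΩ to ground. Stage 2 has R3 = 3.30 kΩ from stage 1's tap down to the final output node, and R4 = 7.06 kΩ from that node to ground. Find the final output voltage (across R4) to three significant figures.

Stage 2 presents R3+R4 = 10.36 kΩ as a load on stage 1's tap.
Stage 1's lower leg becomes R2‖(R3+R4) = 0.9120 kΩ, so V_mid = 19.0 × 0.9120/7.852 = 2.207 V.
Stage 2 is itself unloaded: V_out = V_mid × R4/(R3+R4) = 2.207 × 7.06/10.36 = 1.50 V.

V_out ≈ 1.50 V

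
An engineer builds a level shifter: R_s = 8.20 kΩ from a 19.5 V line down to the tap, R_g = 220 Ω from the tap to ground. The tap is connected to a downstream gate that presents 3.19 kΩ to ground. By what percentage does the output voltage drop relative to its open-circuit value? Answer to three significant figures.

The divider's output (Thévenin) resistance is R_s‖R_g = 214.3 Ω.
Fractional drop under load = R_th/(R_th + R_L) = 214.3 / (214.3 + 3190) = 0.06294.
So the output falls by 6.29 %.

6.29 %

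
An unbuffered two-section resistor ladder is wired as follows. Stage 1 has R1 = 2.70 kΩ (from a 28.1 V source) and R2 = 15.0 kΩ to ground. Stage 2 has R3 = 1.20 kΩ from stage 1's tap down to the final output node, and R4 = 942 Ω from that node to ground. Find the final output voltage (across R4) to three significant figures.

Stage 2 presents R3+R4 = 2142 Ω as a load on stage 1's tap.
Stage 1's lower leg becomes R2‖(R3+R4) = 1874 Ω, so V_mid = 28.1 × 1874/4574 = 11.51 V.
Stage 2 is itself unloaded: V_out = V_mid × R4/(R3+R4) = 11.51 × 942/2142 = 5.06 V.

V_out ≈ 5.06 V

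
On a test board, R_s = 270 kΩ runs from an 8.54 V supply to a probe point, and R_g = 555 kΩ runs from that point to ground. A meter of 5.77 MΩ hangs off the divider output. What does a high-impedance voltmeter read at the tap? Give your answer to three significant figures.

V_out ≈ 5.57 V

The load sits in parallel with R_g: R_g‖R_L = (555 × 5770) / (555 + 5770) = 506.3 kΩ.
V_out = 8.54 × 506.3 / (270 + 506.3) = 8.54 × 506.3/776.3 = 5.57 V.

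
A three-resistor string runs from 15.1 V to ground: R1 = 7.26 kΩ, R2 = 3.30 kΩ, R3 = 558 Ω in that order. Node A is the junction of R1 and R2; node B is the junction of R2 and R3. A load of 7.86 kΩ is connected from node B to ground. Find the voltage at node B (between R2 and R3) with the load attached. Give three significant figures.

V ≈ 0.710 V

At node B, R3 is in parallel with the load: R3‖R_L = 521.0 Ω.
Below node A the resistance is R2 + (R3‖R_L) = 3821 Ω, so V_A = 15.1 × 3821/11080 = 5.207 V.
Then V_B = V_A × (R3‖R_L)/(R2 + R3‖R_L) = 5.207 × 521.0/3821 = 0.710 V.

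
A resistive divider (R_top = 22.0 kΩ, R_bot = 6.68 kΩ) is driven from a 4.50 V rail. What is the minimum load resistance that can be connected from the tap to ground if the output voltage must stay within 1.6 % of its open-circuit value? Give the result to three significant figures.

Output resistance R_th = R_top‖R_bot = (22.0 × 6.68)/28.68 = 5.124 kΩ.
The fractional drop is R_th/(R_th + R_L); requiring this ≤ 0.0160 gives R_L ≥ R_th(1/0.0160 − 1) = 5.124 × 61.50 = 315 kΩ.

R_L(min) ≈ 315 kΩ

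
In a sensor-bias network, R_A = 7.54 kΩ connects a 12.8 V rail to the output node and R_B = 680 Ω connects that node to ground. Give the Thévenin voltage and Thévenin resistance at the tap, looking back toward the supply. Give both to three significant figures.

V_th = 1.06 V, R_th = 624 Ω

V_th is the open-circuit tap voltage: 12.8 × 680/(7540 + 680) = 1.06 V.
With the supply zeroed, R_A and R_B appear in parallel from the tap: R_th = R_A‖R_B = (7540 × 680)/8220 = 624 Ω.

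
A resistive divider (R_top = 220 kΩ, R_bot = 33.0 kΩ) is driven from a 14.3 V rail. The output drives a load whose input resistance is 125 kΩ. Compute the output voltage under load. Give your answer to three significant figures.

V_out ≈ 1.52 V

The load sits in parallel with R_bot: R_bot‖R_L = (33.0 × 125) / (33.0 + 125) = 26.11 kΩ.
V_out = 14.3 × 26.11 / (220 + 26.11) = 14.3 × 26.11/246.1 = 1.52 V.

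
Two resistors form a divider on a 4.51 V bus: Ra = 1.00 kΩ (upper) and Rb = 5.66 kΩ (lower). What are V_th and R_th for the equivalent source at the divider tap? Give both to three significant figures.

V_th is the open-circuit tap voltage: 4.51 × 5.66/(1.00 + 5.66) = 3.83 V.
With the supply zeroed, Ra and Rb appear in parallel from the tap: R_th = Ra‖Rb = (1.00 × 5.66)/6.660 = 850 Ω.

V_th = 3.83 V, R_th = 850 Ω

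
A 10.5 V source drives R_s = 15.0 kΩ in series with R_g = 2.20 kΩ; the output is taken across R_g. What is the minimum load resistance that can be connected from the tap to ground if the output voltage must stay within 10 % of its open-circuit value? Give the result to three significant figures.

Output resistance R_th = R_s‖R_g = (15.0 × 2.20)/17.20 = 1.919 kΩ.
The fractional drop is R_th/(R_th + R_L); requiring this ≤ 0.100 gives R_L ≥ R_th(1/0.100 − 1) = 1.919 × 9.000 = 17.3 kΩ.

R_L(min) ≈ 17.3 kΩ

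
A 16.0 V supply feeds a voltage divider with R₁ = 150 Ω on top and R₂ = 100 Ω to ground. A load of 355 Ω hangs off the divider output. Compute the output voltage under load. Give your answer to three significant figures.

V_out ≈ 5.47 V

The load sits in parallel with R₂: R₂‖R_L = (100 × 355) / (100 + 355) = 78.02 Ω.
V_out = 16.0 × 78.02 / (150 + 78.02) = 16.0 × 78.02/228.0 = 5.47 V.
(Unloaded it would have been 6.40 V.)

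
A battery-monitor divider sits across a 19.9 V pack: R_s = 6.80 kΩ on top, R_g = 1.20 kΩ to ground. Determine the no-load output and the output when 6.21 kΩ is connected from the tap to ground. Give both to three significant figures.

Unloaded: 2.98 V; loaded: 2.56 V

Open-circuit: V = 19.9 × 1.20/(6.80 + 1.20) = 2.98 V.
With the load, R_g becomes R_g‖R_L = 1.006 kΩ, so V = 19.9 × 1.006/7.806 = 2.56 V.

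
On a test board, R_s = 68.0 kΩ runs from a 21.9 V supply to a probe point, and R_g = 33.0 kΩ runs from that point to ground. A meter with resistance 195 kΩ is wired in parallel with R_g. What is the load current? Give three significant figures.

I_L ≈ 0.0329 mA

R_g‖R_L = 28.22 kΩ; V_out = 21.9 × 28.22/96.22 = 6.424 V.
I_L = V_out / R_L = 6.424 / 195 kΩ = 0.0329 mA.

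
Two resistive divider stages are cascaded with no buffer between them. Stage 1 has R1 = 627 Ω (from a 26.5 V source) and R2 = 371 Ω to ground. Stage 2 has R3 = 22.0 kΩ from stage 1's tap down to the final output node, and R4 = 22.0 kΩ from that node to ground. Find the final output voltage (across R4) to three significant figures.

V_out ≈ 4.90 V

Stage 2 presents R3+R4 = 44000 Ω as a load on stage 1's tap.
Stage 1's lower leg becomes R2‖(R3+R4) = 367.9 Ω, so V_mid = 26.5 × 367.9/994.9 = 9.799 V.
Stage 2 is itself unloaded: V_out = V_mid × R4/(R3+R4) = 9.799 × 22000/44000 = 4.90 V.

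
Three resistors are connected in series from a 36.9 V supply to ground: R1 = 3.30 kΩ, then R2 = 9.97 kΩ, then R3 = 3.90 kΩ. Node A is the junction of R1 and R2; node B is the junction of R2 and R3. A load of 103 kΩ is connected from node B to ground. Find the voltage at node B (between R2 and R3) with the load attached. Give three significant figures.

At node B, R3 is in parallel with the load: R3‖R_L = 3.758 kΩ.
Below node A the resistance is R2 + (R3‖R_L) = 13.73 kΩ, so V_A = 36.9 × 13.73/17.03 = 29.75 V.
Then V_B = V_A × (R3‖R_L)/(R2 + R3‖R_L) = 29.75 × 3.758/13.73 = 8.14 V.

V ≈ 8.14 V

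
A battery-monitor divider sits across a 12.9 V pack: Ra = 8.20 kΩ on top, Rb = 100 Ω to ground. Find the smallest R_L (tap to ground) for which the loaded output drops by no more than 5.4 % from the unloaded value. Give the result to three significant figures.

R_L(min) ≈ 1.73 kΩ

Output resistance R_th = Ra‖Rb = (8200 × 100)/8300 = 98.80 Ω.
The fractional drop is R_th/(R_th + R_L); requiring this ≤ 0.0540 gives R_L ≥ R_th(1/0.0540 − 1) = 98.80 × 17.52 = 1.73 kΩ.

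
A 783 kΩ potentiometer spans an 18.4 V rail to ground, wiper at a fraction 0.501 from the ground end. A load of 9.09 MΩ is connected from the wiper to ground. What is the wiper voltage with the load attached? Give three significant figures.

The wiper splits the pot into (1−α)R = 390.7 kΩ above and αR = 392.3 kΩ below.
Lower section ‖ load = 376.1 kΩ.
V_wiper = 18.4 × 376.1/(390.7 + 376.1) = 9.02 V.

V ≈ 9.02 V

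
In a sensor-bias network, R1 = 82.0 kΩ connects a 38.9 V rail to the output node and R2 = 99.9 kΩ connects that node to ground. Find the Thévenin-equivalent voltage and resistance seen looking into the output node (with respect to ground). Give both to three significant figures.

V_th = 21.4 V, R_th = 45.0 kΩ

V_th is the open-circuit tap voltage: 38.9 × 99.9/(82.0 + 99.9) = 21.4 V.
With the supply zeroed, R1 and R2 appear in parallel from the tap: R_th = R1‖R2 = (82.0 × 99.9)/181.9 = 45.0 kΩ.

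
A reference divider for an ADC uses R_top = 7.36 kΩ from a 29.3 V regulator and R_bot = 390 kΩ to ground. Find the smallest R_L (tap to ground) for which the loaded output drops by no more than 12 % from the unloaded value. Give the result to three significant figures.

Output resistance R_th = R_top‖R_bot = (7.36 × 390)/397.4 = 7.224 kΩ.
The fractional drop is R_th/(R_th + R_L); requiring this ≤ 0.120 gives R_L ≥ R_th(1/0.120 − 1) = 7.224 × 7.333 = 53.0 kΩ.

R_L(min) ≈ 53.0 kΩ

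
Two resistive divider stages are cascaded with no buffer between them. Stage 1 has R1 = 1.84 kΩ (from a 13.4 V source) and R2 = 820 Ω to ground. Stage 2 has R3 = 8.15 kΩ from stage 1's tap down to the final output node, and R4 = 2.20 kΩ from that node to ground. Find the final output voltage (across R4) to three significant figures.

Stage 2 presents R3+R4 = 10350 Ω as a load on stage 1's tap.
Stage 1's lower leg becomes R2‖(R3+R4) = 759.8 Ω, so V_mid = 13.4 × 759.8/2600 = 3.916 V.
Stage 2 is itself unloaded: V_out = V_mid × R4/(R3+R4) = 3.916 × 2200/10350 = 0.832 V.

V_out ≈ 0.832 V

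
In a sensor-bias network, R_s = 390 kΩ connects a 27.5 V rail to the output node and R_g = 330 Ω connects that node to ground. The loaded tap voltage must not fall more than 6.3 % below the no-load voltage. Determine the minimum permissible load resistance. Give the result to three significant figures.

Output resistance R_th = R_s‖R_g = (390000 × 330)/390300 = 329.7 Ω.
The fractional drop is R_th/(R_th + R_L); requiring this ≤ 0.0630 gives R_L ≥ R_th(1/0.0630 − 1) = 329.7 × 14.87 = 4.90 kΩ.

R_L(min) ≈ 4.90 kΩ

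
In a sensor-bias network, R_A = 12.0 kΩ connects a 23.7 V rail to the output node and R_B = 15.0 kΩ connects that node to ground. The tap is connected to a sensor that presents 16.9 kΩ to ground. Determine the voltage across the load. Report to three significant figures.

V_out ≈ 9.44 V

The load sits in parallel with R_B: R_B‖R_L = (15.0 × 16.9) / (15.0 + 16.9) = 7.947 kΩ.
V_out = 23.7 × 7.947 / (12.0 + 7.947) = 23.7 × 7.947/19.95 = 9.44 V.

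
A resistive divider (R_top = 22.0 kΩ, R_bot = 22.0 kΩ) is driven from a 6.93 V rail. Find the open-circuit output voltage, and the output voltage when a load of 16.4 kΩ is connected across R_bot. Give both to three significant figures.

Open-circuit: V = 6.93 × 22.0/(22.0 + 22.0) = 3.46 V.
With the load, R_bot becomes R_bot‖R_L = 9.396 kΩ, so V = 6.93 × 9.396/31.40 = 2.07 V.

Unloaded: 3.46 V; loaded: 2.07 V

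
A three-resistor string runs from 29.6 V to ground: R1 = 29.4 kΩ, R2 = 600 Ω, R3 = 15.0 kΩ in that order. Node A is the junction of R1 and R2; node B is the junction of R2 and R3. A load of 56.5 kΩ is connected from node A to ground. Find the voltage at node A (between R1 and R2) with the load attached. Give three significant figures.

Below node A the series string R2+R3 = 15600 Ω sits in parallel with the 56500 Ω load: 12220 Ω.
V_A = 29.6 × 12220/(29400 + 12220) = 8.69 V.

V ≈ 8.69 V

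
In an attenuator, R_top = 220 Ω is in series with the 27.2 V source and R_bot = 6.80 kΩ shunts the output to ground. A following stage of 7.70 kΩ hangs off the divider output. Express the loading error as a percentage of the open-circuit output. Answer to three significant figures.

The divider's output (Thévenin) resistance is R_top‖R_bot = 213.1 Ω.
Fractional drop under load = R_th/(R_th + R_L) = 213.1 / (213.1 + 7700) = 0.02693.
So the output falls by 2.69 %.

2.69 %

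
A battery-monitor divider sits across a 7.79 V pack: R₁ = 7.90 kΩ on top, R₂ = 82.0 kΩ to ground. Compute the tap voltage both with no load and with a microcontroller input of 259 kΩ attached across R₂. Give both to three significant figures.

Open-circuit: V = 7.79 × 82.0/(7.90 + 82.0) = 7.11 V.
With the load, R₂ becomes R₂‖R_L = 62.28 kΩ, so V = 7.79 × 62.28/70.18 = 6.91 V.

Unloaded: 7.11 V; loaded: 6.91 V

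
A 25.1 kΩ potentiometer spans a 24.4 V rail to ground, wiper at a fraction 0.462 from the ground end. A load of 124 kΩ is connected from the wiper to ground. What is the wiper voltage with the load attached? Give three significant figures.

V ≈ 10.7 V

The wiper splits the pot into (1−α)R = 13.50 kΩ above and αR = 11.60 kΩ below.
Lower section ‖ load = 10.60 kΩ.
V_wiper = 24.4 × 10.60/(13.50 + 10.60) = 10.7 V.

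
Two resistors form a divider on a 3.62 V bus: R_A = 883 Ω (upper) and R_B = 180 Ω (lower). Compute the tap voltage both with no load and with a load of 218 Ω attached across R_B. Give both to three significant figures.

Open-circuit: V = 3.62 × 180/(883 + 180) = 0.613 V.
With the load, R_B becomes R_B‖R_L = 98.59 Ω, so V = 3.62 × 98.59/981.6 = 0.364 V.

Unloaded: 0.613 V; loaded: 0.364 V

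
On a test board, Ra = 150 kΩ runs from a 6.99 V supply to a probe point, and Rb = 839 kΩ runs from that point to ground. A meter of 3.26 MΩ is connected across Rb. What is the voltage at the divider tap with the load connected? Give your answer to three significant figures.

V_out ≈ 5.71 V

The load sits in parallel with Rb: Rb‖R_L = (839 × 3260) / (839 + 3260) = 667.3 kΩ.
V_out = 6.99 × 667.3 / (150 + 667.3) = 6.99 × 667.3/817.3 = 5.71 V.
(Unloaded it would have been 5.93 V.)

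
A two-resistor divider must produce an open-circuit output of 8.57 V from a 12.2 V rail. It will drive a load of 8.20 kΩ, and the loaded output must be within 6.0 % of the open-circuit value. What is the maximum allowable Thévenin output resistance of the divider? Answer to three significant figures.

R_th ≤ 523 Ω

Loading drop = R_th/(R_th + R_L) ≤ 0.0600, so R_th ≤ R_L · ε/(1−ε) = 8.20 kΩ × 0.0600/0.9400 = 523 Ω.
(Any R1, R2 with R2/(R1+R2) = 0.702 and R1‖R2 ≤ 523 Ω will meet the spec.)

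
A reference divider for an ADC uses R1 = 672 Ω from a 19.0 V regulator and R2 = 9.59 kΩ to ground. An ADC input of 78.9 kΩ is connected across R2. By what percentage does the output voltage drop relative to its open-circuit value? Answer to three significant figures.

The divider's output (Thévenin) resistance is R1‖R2 = 628.0 Ω.
Fractional drop under load = R_th/(R_th + R_L) = 628.0 / (628.0 + 78900) = 0.007897.
So the output falls by 0.790 %.

0.790 %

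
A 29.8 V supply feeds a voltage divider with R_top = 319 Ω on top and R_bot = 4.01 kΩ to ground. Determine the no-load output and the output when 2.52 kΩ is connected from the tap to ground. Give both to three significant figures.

Open-circuit: V = 29.8 × 4010/(319 + 4010) = 27.6 V.
With the load, R_bot becomes R_bot‖R_L = 1548 Ω, so V = 29.8 × 1548/1867 = 24.7 V.

Unloaded: 27.6 V; loaded: 24.7 V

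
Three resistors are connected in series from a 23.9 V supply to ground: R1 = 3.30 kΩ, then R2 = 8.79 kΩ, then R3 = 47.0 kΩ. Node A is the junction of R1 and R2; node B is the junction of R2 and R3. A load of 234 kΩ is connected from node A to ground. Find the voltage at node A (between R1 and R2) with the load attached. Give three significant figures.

Below node A the series string R2+R3 = 55.79 kΩ sits in parallel with the 234 kΩ load: 45.05 kΩ.
V_A = 23.9 × 45.05/(3.30 + 45.05) = 22.3 V.

V ≈ 22.3 V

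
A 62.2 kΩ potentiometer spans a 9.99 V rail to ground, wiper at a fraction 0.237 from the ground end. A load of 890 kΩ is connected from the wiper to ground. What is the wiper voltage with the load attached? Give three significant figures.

The wiper splits the pot into (1−α)R = 47.46 kΩ above and αR = 14.74 kΩ below.
Lower section ‖ load = 14.50 kΩ.
V_wiper = 9.99 × 14.50/(47.46 + 14.50) = 2.34 V.

V ≈ 2.34 V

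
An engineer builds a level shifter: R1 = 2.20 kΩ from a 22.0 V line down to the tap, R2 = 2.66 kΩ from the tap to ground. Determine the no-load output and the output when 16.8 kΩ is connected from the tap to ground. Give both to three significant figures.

Unloaded: 12.0 V; loaded: 11.2 V

Open-circuit: V = 22.0 × 2.66/(2.20 + 2.66) = 12.0 V.
With the load, R2 becomes R2‖R_L = 2.296 kΩ, so V = 22.0 × 2.296/4.496 = 11.2 V.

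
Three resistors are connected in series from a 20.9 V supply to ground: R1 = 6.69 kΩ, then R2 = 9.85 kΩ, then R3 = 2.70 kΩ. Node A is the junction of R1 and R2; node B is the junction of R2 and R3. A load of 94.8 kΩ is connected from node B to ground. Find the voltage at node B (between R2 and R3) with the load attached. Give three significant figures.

V ≈ 2.86 V

At node B, R3 is in parallel with the load: R3‖R_L = 2.625 kΩ.
Below node A the resistance is R2 + (R3‖R_L) = 12.48 kΩ, so V_A = 20.9 × 12.48/19.17 = 13.60 V.
Then V_B = V_A × (R3‖R_L)/(R2 + R3‖R_L) = 13.60 × 2.625/12.48 = 2.86 V.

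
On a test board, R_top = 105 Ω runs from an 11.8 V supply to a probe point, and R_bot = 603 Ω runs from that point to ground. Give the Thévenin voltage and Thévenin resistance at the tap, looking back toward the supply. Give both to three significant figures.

V_th is the open-circuit tap voltage: 11.8 × 603/(105 + 603) = 10.1 V.
With the supply zeroed, R_top and R_bot appear in parallel from the tap: R_th = R_top‖R_bot = (105 × 603)/708.0 = 89.4 Ω.

V_th = 10.1 V, R_th = 89.4 Ω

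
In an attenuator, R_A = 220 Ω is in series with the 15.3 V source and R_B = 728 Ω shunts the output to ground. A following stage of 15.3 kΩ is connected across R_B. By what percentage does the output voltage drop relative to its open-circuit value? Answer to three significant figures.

The divider's output (Thévenin) resistance is R_A‖R_B = 168.9 Ω.
Fractional drop under load = R_th/(R_th + R_L) = 168.9 / (168.9 + 15300) = 0.01092.
So the output falls by 1.09 %.

1.09 %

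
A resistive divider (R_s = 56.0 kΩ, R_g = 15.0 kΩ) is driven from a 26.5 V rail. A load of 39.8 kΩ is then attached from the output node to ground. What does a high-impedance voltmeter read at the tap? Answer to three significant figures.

The load sits in parallel with R_g: R_g‖R_L = (15.0 × 39.8) / (15.0 + 39.8) = 10.89 kΩ.
V_out = 26.5 × 10.89 / (56.0 + 10.89) = 26.5 × 10.89/66.89 = 4.32 V.
(Unloaded it would have been 5.60 V.)

V_out ≈ 4.32 V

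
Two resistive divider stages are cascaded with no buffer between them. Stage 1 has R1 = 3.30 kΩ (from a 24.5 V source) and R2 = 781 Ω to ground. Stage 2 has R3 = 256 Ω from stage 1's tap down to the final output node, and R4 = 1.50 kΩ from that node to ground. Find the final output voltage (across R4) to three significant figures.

V_out ≈ 2.95 V

Stage 2 presents R3+R4 = 1756 Ω as a load on stage 1's tap.
Stage 1's lower leg becomes R2‖(R3+R4) = 540.6 Ω, so V_mid = 24.5 × 540.6/3841 = 3.448 V.
Stage 2 is itself unloaded: V_out = V_mid × R4/(R3+R4) = 3.448 × 1500/1756 = 2.95 V.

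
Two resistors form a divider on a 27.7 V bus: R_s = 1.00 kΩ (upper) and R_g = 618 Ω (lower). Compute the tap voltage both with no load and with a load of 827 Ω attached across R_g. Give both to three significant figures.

Unloaded: 10.6 V; loaded: 7.24 V

Open-circuit: V = 27.7 × 618/(1000 + 618) = 10.6 V.
With the load, R_g becomes R_g‖R_L = 353.7 Ω, so V = 27.7 × 353.7/1354 = 7.24 V.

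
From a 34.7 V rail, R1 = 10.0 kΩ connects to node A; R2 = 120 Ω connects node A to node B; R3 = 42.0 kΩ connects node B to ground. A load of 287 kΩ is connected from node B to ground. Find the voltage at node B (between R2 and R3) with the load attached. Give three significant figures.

V ≈ 27.2 V

At node B, R3 is in parallel with the load: R3‖R_L = 36640 Ω.
Below node A the resistance is R2 + (R3‖R_L) = 36760 Ω, so V_A = 34.7 × 36760/46760 = 27.28 V.
Then V_B = V_A × (R3‖R_L)/(R2 + R3‖R_L) = 27.28 × 36640/36760 = 27.2 V.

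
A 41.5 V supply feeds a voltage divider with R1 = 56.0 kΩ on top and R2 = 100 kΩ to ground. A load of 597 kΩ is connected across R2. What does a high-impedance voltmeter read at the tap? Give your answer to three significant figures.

The load sits in parallel with R2: R2‖R_L = (100 × 597) / (100 + 597) = 85.65 kΩ.
V_out = 41.5 × 85.65 / (56.0 + 85.65) = 41.5 × 85.65/141.7 = 25.1 V.

V_out ≈ 25.1 V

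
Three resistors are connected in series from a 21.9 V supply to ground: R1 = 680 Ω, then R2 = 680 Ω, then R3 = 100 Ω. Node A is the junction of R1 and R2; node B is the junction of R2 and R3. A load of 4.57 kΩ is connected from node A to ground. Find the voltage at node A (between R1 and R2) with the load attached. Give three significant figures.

V ≈ 10.8 V

Below node A the series string R2+R3 = 780.0 Ω sits in parallel with the 4570 Ω load: 666.3 Ω.
V_A = 21.9 × 666.3/(680 + 666.3) = 10.8 V.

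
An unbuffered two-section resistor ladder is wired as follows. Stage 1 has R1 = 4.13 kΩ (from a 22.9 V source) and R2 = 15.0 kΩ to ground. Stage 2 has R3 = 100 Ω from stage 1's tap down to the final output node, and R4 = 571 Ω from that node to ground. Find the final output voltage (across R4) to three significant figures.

Stage 2 presents R3+R4 = 671.0 Ω as a load on stage 1's tap.
Stage 1's lower leg becomes R2‖(R3+R4) = 642.3 Ω, so V_mid = 22.9 × 642.3/4772 = 3.082 V.
Stage 2 is itself unloaded: V_out = V_mid × R4/(R3+R4) = 3.082 × 571/671.0 = 2.62 V.

V_out ≈ 2.62 V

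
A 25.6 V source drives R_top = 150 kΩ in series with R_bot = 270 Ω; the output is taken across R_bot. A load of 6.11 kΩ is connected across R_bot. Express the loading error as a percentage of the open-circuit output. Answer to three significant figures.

4.22 %

The divider's output (Thévenin) resistance is R_top‖R_bot = 269.5 Ω.
Fractional drop under load = R_th/(R_th + R_L) = 269.5 / (269.5 + 6110) = 0.04225.
So the output falls by 4.22 %.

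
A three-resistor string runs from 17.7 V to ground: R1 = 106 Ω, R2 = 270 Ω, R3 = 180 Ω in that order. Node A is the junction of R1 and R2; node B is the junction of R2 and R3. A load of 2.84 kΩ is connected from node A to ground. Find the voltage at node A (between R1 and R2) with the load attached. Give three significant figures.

Below node A the series string R2+R3 = 450.0 Ω sits in parallel with the 2840 Ω load: 388.4 Ω.
V_A = 17.7 × 388.4/(106 + 388.4) = 13.9 V.

V ≈ 13.9 V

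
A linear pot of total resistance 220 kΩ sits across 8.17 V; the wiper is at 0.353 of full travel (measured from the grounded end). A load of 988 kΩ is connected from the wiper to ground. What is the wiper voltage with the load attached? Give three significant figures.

V ≈ 2.74 V

The wiper splits the pot into (1−α)R = 142.3 kΩ above and αR = 77.66 kΩ below.
Lower section ‖ load = 72.00 kΩ.
V_wiper = 8.17 × 72.00/(142.3 + 72.00) = 2.74 V.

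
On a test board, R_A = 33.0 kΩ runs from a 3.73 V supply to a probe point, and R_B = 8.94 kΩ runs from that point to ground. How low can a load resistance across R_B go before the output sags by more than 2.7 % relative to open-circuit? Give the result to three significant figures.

R_L(min) ≈ 253 kΩ

Output resistance R_th = R_A‖R_B = (33.0 × 8.94)/41.94 = 7.034 kΩ.
The fractional drop is R_th/(R_th + R_L); requiring this ≤ 0.0270 gives R_L ≥ R_th(1/0.0270 − 1) = 7.034 × 36.04 = 253 kΩ.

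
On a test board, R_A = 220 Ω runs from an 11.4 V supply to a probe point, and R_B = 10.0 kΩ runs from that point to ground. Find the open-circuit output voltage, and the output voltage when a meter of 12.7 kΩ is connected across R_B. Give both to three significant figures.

Unloaded: 11.2 V; loaded: 11.0 V

Open-circuit: V = 11.4 × 10000/(220 + 10000) = 11.2 V.
With the load, R_B becomes R_B‖R_L = 5595 Ω, so V = 11.4 × 5595/5815 = 11.0 V.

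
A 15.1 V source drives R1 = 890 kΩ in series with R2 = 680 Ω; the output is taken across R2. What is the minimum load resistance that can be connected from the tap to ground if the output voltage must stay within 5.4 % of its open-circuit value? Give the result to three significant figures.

R_L(min) ≈ 11.9 kΩ

Output resistance R_th = R1‖R2 = (890000 × 680)/890700 = 679.5 Ω.
The fractional drop is R_th/(R_th + R_L); requiring this ≤ 0.0540 gives R_L ≥ R_th(1/0.0540 − 1) = 679.5 × 17.52 = 11.9 kΩ.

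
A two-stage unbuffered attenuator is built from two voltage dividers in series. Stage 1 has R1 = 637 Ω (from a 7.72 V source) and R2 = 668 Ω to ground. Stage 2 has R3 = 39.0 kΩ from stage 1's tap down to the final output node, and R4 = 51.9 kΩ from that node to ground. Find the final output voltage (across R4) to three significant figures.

V_out ≈ 2.25 V

Stage 2 presents R3+R4 = 90900 Ω as a load on stage 1's tap.
Stage 1's lower leg becomes R2‖(R3+R4) = 663.1 Ω, so V_mid = 7.72 × 663.1/1300 = 3.938 V.
Stage 2 is itself unloaded: V_out = V_mid × R4/(R3+R4) = 3.938 × 51900/90900 = 2.25 V.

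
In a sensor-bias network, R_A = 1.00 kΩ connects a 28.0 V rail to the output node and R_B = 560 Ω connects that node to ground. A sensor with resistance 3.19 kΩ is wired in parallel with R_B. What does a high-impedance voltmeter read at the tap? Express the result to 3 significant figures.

The load sits in parallel with R_B: R_B‖R_L = (560 × 3190) / (560 + 3190) = 476.4 Ω.
V_out = 28.0 × 476.4 / (1000 + 476.4) = 28.0 × 476.4/1476 = 9.03 V.
(Unloaded it would have been 10.1 V.)

V_out ≈ 9.03 V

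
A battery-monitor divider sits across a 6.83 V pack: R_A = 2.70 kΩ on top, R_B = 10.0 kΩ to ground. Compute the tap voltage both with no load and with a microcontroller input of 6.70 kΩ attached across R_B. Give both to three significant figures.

Unloaded: 5.38 V; loaded: 4.08 V

Open-circuit: V = 6.83 × 10.0/(2.70 + 10.0) = 5.38 V.
With the load, R_B becomes R_B‖R_L = 4.012 kΩ, so V = 6.83 × 4.012/6.712 = 4.08 V.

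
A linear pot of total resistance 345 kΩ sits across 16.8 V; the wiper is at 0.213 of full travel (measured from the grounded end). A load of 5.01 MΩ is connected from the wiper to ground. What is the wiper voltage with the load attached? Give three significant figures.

V ≈ 3.54 V

The wiper splits the pot into (1−α)R = 271.5 kΩ above and αR = 73.48 kΩ below.
Lower section ‖ load = 72.42 kΩ.
V_wiper = 16.8 × 72.42/(271.5 + 72.42) = 3.54 V.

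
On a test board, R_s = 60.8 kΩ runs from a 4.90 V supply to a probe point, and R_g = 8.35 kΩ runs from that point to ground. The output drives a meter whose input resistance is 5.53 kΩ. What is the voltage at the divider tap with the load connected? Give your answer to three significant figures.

The load sits in parallel with R_g: R_g‖R_L = (8.35 × 5.53) / (8.35 + 5.53) = 3.327 kΩ.
V_out = 4.90 × 3.327 / (60.8 + 3.327) = 4.90 × 3.327/64.13 = 0.254 V.

V_out ≈ 0.254 V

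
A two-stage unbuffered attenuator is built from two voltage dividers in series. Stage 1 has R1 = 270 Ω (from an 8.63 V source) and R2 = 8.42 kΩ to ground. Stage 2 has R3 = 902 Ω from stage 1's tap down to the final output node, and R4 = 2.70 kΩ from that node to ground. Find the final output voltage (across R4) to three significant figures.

V_out ≈ 5.84 V

Stage 2 presents R3+R4 = 3602 Ω as a load on stage 1's tap.
Stage 1's lower leg becomes R2‖(R3+R4) = 2523 Ω, so V_mid = 8.63 × 2523/2793 = 7.796 V.
Stage 2 is itself unloaded: V_out = V_mid × R4/(R3+R4) = 7.796 × 2700/3602 = 5.84 V.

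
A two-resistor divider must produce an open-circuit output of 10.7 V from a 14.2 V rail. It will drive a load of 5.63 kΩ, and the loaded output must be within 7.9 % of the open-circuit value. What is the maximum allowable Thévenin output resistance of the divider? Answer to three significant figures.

Loading drop = R_th/(R_th + R_L) ≤ 0.0790, so R_th ≤ R_L · ε/(1−ε) = 5.63 kΩ × 0.0790/0.9210 = 483 Ω.

R_th ≤ 483 Ω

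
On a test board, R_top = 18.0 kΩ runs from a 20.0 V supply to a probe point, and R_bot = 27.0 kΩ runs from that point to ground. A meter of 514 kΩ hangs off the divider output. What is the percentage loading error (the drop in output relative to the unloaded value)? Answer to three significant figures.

2.06 %

The divider's output (Thévenin) resistance is R_top‖R_bot = 10.80 kΩ.
Fractional drop under load = R_th/(R_th + R_L) = 10.80 / (10.80 + 514) = 0.02058.
So the output falls by 2.06 %.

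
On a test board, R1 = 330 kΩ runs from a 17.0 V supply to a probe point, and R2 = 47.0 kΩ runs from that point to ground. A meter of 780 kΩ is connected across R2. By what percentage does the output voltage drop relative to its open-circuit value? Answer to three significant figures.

The divider's output (Thévenin) resistance is R1‖R2 = 41.14 kΩ.
Fractional drop under load = R_th/(R_th + R_L) = 41.14 / (41.14 + 780) = 0.05010.
So the output falls by 5.01 %.

5.01 %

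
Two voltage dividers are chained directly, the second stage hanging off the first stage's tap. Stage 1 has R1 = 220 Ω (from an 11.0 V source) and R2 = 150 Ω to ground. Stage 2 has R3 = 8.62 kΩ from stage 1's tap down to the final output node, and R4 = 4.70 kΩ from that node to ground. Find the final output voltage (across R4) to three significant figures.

Stage 2 presents R3+R4 = 13320 Ω as a load on stage 1's tap.
Stage 1's lower leg becomes R2‖(R3+R4) = 148.3 Ω, so V_mid = 11.0 × 148.3/368.3 = 4.430 V.
Stage 2 is itself unloaded: V_out = V_mid × R4/(R3+R4) = 4.430 × 4700/13320 = 1.56 V.

V_out ≈ 1.56 V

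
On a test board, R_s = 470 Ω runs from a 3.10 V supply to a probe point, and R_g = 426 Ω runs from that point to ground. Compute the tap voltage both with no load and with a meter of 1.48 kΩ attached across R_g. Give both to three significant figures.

Unloaded: 1.47 V; loaded: 1.28 V

Open-circuit: V = 3.10 × 426/(470 + 426) = 1.47 V.
With the load, R_g becomes R_g‖R_L = 330.8 Ω, so V = 3.10 × 330.8/800.8 = 1.28 V.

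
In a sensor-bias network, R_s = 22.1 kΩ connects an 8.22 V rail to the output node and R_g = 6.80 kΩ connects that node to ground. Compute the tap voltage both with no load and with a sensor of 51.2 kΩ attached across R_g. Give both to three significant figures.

Open-circuit: V = 8.22 × 6.80/(22.1 + 6.80) = 1.93 V.
With the load, R_g becomes R_g‖R_L = 6.003 kΩ, so V = 8.22 × 6.003/28.10 = 1.76 V.

Unloaded: 1.93 V; loaded: 1.76 V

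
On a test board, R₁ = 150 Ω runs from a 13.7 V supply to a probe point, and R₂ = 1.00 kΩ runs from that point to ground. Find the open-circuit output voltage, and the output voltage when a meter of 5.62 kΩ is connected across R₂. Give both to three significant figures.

Open-circuit: V = 13.7 × 1000/(150 + 1000) = 11.9 V.
With the load, R₂ becomes R₂‖R_L = 848.9 Ω, so V = 13.7 × 848.9/998.9 = 11.6 V.

Unloaded: 11.9 V; loaded: 11.6 V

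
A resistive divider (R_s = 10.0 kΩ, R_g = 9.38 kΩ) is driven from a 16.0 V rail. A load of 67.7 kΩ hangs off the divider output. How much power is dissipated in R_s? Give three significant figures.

P ≈ 7.70 mW

Total resistance from the source is R_s + (R_g‖R_L) = 18.24 kΩ, so I = 16.0/18.24 kΩ = 0.8773 mA.
P = I²·R_s = (0.8773 mA)² × 10.0 kΩ = 7.70 mW.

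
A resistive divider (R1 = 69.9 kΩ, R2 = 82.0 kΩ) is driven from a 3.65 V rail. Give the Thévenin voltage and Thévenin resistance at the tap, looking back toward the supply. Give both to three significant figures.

V_th = 1.97 V, R_th = 37.7 kΩ

V_th is the open-circuit tap voltage: 3.65 × 82.0/(69.9 + 82.0) = 1.97 V.
With the supply zeroed, R1 and R2 appear in parallel from the tap: R_th = R1‖R2 = (69.9 × 82.0)/151.9 = 37.7 kΩ.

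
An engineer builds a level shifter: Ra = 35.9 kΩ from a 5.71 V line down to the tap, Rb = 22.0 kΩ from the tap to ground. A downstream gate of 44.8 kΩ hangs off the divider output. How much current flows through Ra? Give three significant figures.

I ≈ 0.113 mA

Rb‖R_L = 14.75 kΩ, so the source sees Ra + Rb‖R_L = 50.65 kΩ.
I = 5.71 V / 50.65 kΩ = 0.113 mA.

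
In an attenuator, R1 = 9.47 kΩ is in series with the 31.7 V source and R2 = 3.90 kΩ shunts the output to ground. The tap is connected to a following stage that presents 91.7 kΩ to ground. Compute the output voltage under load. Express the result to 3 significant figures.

V_out ≈ 8.98 V

The load sits in parallel with R2: R2‖R_L = (3.90 × 91.7) / (3.90 + 91.7) = 3.741 kΩ.
V_out = 31.7 × 3.741 / (9.47 + 3.741) = 31.7 × 3.741/13.21 = 8.98 V.
(Unloaded it would have been 9.25 V.)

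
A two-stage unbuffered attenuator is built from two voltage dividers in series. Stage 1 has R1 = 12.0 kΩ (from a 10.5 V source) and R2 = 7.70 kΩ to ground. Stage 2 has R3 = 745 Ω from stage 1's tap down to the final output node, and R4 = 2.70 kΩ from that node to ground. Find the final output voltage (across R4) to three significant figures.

V_out ≈ 1.36 V

Stage 2 presents R3+R4 = 3445 Ω as a load on stage 1's tap.
Stage 1's lower leg becomes R2‖(R3+R4) = 2380 Ω, so V_mid = 10.5 × 2380/14380 = 1.738 V.
Stage 2 is itself unloaded: V_out = V_mid × R4/(R3+R4) = 1.738 × 2700/3445 = 1.36 V.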